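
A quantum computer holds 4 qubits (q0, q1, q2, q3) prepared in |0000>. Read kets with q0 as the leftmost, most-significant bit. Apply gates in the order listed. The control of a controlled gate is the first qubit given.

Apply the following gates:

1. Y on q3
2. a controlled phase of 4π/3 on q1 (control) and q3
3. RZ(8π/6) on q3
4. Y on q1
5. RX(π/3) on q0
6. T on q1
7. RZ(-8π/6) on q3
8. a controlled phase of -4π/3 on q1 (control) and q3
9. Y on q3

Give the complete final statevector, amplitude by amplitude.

After the circuit, the state carries amplitude -sqrt(3)*exp(5*I*pi/12)/2 on |0100>, exp(11*I*pi/12)/2 on |1100>, and 0 on every other basis state.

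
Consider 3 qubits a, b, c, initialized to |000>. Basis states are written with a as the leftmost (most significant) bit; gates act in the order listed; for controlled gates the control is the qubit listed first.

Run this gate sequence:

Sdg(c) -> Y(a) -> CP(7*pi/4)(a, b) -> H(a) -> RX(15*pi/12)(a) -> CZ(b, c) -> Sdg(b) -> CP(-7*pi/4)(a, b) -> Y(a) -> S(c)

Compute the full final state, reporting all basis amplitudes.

The final amplitudes are sqrt(2)*sqrt(2 - sqrt(2))/4 - sqrt(2)*I*sqrt(sqrt(2) + 2)/4 on |000>, sqrt(2)*sqrt(2 - sqrt(2))/4 - sqrt(2)*I*sqrt(sqrt(2) + 2)/4 on |100>, and 0 on every other basis state.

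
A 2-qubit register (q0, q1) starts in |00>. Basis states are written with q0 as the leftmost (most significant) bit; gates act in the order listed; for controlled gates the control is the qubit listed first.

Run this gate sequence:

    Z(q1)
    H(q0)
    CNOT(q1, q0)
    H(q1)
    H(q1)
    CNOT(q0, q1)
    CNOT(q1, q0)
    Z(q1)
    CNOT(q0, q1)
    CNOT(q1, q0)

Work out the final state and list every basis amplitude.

The final amplitudes are sqrt(2)/2 on |00>, 0 on |01>, 0 on |10>, -sqrt(2)/2 on |11>.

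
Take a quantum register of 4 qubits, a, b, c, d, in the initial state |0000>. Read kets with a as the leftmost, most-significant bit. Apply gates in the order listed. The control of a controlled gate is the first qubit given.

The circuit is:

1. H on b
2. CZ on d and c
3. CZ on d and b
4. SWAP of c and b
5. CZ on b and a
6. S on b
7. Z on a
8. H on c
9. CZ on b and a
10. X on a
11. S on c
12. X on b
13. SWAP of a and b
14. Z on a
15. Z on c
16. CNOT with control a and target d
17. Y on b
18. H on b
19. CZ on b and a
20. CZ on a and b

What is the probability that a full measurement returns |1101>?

Outcome |1101> occurs with probability 1/2.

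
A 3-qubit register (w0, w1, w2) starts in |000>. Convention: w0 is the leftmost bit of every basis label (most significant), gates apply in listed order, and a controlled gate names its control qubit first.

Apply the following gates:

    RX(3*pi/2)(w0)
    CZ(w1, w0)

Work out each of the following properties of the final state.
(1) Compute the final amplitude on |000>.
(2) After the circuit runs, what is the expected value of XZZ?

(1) The amplitude on |000> is -sqrt(2)/2.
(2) In the final state, XZZ has expectation 0.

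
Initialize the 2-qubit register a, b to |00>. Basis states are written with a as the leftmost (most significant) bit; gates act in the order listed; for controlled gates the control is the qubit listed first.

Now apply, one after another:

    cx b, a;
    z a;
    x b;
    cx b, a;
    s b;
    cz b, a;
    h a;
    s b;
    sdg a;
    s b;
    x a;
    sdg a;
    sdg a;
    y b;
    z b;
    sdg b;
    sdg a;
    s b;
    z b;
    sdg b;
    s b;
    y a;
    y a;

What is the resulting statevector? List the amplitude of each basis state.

The resulting statevector has amplitude sqrt(2)*I/2 on |00>, 0 on |01>, sqrt(2)*I/2 on |10>, 0 on |11>.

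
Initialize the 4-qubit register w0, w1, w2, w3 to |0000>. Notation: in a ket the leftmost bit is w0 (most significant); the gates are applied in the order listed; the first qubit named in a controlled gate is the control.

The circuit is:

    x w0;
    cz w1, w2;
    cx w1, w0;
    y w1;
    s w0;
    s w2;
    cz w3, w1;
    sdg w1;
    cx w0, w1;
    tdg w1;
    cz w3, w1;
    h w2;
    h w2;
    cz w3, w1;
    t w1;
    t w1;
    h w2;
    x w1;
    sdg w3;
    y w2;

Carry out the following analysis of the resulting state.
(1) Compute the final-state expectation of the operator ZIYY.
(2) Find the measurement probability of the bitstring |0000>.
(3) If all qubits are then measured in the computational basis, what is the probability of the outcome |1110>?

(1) In the final state, ZIYY has expectation 0. Key observation: gates 10-15 undo each other exactly, leaving only the rest of the circuit to track.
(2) A full measurement returns |0000> with probability 0.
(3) The probability of measuring |1110> is 1/2.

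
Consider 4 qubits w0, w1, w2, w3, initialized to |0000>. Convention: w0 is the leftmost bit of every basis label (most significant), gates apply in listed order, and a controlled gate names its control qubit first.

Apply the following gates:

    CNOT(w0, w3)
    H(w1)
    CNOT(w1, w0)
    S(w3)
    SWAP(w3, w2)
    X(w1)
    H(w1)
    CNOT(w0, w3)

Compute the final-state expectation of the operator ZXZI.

In the final state, ZXZI has expectation -1.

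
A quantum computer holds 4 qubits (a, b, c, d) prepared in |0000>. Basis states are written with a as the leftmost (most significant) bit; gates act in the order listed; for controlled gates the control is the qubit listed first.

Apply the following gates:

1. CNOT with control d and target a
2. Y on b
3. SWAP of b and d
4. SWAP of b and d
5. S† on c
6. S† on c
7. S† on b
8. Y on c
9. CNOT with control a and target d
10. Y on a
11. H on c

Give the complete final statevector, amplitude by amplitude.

The final amplitudes are -sqrt(2)/2 on |1100>, sqrt(2)/2 on |1110>, and 0 on every other basis state. Key observation: the block from step 3 through step 4 cancels to the identity and can be dropped.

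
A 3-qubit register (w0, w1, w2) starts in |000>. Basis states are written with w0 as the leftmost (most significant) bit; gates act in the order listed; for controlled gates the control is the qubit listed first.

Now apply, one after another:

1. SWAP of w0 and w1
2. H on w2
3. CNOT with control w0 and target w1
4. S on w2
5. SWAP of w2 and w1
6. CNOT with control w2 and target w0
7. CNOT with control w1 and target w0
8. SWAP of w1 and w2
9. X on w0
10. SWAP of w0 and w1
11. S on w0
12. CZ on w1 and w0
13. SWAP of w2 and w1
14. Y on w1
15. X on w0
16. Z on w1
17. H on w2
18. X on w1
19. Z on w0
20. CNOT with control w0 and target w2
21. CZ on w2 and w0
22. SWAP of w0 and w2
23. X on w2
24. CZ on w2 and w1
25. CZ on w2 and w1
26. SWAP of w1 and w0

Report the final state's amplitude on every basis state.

The resulting statevector has amplitude -I/2 on |000>, 0 on |001>, -I/2 on |010>, 0 on |011>, -1/2 on |100>, 0 on |101>, 1/2 on |110>, 0 on |111>. Key observation: the block from step 24 through step 25 cancels to the identity and can be dropped.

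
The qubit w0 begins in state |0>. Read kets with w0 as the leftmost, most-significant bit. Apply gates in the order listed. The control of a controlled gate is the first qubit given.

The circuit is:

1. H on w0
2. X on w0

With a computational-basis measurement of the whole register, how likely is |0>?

The probability of measuring |0> is 1/2.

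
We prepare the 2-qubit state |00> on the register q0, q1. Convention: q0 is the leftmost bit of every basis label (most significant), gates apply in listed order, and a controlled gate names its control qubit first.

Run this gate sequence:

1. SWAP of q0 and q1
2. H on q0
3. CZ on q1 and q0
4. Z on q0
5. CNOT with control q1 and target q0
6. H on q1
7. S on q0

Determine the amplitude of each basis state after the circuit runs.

The final amplitudes are 1/2 on |00>, 1/2 on |01>, -I/2 on |10>, -I/2 on |11>.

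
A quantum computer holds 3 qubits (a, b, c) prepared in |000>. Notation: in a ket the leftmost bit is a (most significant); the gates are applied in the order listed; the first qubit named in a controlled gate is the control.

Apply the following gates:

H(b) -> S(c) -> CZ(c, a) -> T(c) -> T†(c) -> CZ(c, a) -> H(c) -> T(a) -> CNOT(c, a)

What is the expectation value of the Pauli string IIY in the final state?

The expectation value of IIY is 0. Key observation: steps 3-6 multiply out to the identity, so the circuit reduces to the remaining gates.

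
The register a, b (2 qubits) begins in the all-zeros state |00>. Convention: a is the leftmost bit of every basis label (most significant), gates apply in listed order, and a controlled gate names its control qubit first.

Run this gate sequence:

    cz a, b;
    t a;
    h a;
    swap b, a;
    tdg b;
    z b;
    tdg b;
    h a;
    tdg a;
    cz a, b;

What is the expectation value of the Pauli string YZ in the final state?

The expectation value of YZ is -sqrt(2)/2.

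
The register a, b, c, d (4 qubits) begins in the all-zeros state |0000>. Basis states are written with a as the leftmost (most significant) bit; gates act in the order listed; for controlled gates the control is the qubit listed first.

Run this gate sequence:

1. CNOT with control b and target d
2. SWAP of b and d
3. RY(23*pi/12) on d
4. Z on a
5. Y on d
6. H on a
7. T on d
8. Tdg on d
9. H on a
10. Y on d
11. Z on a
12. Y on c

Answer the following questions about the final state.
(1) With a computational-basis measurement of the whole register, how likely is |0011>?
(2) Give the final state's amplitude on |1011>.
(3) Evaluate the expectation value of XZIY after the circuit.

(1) The probability of measuring |0011> is -sqrt(6)/8 - sqrt(2)/8 + 1/2. Key observation: gates 4-11 undo each other exactly, leaving only the rest of the circuit to track.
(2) The amplitude on |1011> is 0.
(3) The observable XZIY averages to 0.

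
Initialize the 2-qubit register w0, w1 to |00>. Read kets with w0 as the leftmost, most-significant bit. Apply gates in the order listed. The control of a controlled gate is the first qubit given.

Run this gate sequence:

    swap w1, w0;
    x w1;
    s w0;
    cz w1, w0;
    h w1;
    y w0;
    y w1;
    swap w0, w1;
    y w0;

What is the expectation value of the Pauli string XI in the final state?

In the final state, XI has expectation -1.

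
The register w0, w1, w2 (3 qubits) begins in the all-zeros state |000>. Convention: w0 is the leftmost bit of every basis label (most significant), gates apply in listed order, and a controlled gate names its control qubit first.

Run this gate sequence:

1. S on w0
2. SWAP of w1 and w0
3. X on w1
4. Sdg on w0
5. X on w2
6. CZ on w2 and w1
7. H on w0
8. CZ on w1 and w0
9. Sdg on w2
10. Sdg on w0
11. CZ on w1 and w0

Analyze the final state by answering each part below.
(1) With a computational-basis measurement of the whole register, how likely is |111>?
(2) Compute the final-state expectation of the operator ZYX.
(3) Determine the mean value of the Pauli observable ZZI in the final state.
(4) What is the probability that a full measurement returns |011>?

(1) Outcome |111> occurs with probability 1/2.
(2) The observable ZYX averages to 0.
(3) The expectation value of ZZI is 0.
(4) The probability of measuring |011> is 1/2.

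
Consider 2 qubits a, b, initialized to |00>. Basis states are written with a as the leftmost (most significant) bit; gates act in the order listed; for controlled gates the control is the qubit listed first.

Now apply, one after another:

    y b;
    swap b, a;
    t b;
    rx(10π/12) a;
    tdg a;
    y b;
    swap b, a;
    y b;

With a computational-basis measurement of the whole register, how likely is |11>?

The probability of measuring |11> is sqrt(3)/4 + 1/2.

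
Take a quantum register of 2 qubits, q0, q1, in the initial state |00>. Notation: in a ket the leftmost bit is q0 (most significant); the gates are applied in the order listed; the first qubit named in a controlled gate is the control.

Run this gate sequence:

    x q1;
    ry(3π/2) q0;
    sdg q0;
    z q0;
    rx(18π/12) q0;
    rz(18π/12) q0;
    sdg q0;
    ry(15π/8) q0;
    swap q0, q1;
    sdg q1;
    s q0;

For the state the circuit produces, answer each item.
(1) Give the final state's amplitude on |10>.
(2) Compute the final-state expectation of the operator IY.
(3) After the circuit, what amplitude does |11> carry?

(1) The amplitude on |10> is exp(3*I*pi/4)*cos(pi/16).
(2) In the final state, IY has expectation sqrt(2 - sqrt(2))/2.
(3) The final state's coefficient on |11> equals -exp(I*pi/4)*sin(pi/16).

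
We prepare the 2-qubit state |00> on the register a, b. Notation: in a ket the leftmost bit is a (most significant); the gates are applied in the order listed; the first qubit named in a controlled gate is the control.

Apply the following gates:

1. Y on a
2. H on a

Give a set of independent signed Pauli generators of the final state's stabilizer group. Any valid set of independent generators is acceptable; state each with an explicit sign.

The final state is stabilized by the group generated by -XI, +IZ; other independent generating sets are equally valid.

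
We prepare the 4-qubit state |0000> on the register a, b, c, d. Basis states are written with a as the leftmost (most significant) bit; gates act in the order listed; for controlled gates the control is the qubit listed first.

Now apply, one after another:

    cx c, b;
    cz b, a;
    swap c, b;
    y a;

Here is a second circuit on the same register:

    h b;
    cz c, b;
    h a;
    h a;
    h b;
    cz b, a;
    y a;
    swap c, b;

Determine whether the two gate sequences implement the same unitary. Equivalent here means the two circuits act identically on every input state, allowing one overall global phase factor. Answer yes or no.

Yes: on every input state the two circuits agree up to one overall phase factor.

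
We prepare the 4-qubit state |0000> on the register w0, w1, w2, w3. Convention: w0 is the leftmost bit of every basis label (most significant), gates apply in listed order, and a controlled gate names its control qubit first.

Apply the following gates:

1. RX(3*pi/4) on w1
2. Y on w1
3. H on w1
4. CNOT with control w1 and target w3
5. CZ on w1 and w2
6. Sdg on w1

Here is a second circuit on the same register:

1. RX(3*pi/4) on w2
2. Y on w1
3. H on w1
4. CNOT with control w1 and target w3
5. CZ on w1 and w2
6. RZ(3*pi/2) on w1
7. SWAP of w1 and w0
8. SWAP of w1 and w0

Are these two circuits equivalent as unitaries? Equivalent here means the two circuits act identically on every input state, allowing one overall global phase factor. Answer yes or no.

No — the two circuits implement different unitaries, even allowing a global phase.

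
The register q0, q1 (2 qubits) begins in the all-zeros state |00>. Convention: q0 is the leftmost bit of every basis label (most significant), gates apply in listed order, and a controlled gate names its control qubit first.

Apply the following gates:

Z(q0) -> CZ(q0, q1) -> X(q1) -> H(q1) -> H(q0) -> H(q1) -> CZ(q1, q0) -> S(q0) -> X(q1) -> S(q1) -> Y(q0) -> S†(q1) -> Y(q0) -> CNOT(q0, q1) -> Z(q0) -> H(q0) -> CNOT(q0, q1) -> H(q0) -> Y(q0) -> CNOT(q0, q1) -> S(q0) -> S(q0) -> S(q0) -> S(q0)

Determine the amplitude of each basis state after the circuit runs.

After the circuit, the state carries amplitude sqrt(2)*(1 - I)/4 on |00>, sqrt(2)*(1 + I)/4 on |01>, sqrt(2)*(-1 + I)/4 on |10>, sqrt(2)*(1 + I)/4 on |11>.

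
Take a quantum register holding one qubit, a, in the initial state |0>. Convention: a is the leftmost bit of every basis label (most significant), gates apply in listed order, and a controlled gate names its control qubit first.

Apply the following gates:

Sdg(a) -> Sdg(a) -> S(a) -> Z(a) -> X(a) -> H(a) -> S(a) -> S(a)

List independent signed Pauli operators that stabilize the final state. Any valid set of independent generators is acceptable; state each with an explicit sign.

One valid set of independent stabilizer generators is +X (any independent generating set of the same group is equally correct).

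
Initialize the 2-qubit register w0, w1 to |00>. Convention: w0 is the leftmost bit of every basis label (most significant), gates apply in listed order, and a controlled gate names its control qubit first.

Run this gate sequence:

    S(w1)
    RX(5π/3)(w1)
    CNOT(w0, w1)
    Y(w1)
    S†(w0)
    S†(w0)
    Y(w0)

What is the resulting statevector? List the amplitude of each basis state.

After the circuit, the state carries amplitude 0 on |00>, 0 on |01>, -I/2 on |10>, sqrt(3)/2 on |11>.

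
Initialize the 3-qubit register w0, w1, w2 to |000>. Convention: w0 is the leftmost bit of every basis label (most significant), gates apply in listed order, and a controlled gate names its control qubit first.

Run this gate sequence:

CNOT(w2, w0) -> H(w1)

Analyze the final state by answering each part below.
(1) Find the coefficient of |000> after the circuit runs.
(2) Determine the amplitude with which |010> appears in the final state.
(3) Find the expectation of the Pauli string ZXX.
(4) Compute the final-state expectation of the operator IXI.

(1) The amplitude on |000> is sqrt(2)/2.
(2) The final state's coefficient on |010> equals sqrt(2)/2.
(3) The expectation value of ZXX is 0.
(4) The expectation value of IXI is 1.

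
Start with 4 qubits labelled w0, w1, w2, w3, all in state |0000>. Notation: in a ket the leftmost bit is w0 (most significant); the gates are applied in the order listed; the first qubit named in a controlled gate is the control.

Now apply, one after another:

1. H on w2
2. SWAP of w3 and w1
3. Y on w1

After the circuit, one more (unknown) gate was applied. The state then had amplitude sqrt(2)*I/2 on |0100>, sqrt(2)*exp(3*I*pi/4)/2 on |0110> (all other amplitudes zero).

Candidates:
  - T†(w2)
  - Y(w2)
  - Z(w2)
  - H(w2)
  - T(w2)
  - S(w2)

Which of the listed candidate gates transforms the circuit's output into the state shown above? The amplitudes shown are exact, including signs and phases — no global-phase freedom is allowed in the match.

The unique candidate consistent with the amplitudes is T(w2).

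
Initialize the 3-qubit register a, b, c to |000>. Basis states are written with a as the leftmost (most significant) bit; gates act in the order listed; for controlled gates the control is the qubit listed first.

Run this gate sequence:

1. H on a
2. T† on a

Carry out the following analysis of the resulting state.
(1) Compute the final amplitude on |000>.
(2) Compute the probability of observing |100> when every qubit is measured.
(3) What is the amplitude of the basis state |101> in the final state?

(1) The amplitude on |000> is sqrt(2)/2.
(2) The probability of measuring |100> is 1/2.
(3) The amplitude on |101> is 0.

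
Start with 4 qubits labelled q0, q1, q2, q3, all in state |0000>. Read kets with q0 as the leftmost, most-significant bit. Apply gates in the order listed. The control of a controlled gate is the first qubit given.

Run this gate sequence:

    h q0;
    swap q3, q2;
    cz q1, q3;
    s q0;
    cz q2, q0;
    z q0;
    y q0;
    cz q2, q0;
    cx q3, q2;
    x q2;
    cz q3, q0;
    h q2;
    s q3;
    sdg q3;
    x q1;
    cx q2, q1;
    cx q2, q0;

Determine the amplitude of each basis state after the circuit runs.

The resulting statevector has amplitude -I/2 on |0010>, -1/2 on |0100>, 1/2 on |1010>, I/2 on |1100>, and 0 on every other basis state.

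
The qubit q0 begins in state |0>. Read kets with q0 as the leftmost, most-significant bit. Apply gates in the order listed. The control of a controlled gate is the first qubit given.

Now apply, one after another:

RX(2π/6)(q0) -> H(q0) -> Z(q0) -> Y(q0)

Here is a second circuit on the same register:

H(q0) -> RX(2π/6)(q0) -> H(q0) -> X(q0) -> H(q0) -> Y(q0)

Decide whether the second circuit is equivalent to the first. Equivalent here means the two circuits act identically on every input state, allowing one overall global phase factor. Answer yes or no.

No: there is an input state on which the two circuits produce genuinely different outputs (not merely differing by a phase).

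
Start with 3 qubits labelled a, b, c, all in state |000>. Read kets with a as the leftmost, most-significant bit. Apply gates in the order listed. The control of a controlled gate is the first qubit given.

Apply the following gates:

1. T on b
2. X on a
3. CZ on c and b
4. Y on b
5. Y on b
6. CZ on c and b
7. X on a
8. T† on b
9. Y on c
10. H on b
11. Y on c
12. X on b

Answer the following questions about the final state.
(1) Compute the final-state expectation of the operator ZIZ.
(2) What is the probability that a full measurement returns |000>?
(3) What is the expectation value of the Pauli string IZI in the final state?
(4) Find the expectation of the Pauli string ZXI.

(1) The expectation value of ZIZ is 1. Key observation: the block from step 1 through step 8 cancels to the identity and can be dropped.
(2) The probability of measuring |000> is 1/2.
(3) The observable IZI averages to 0.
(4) In the final state, ZXI has expectation 1.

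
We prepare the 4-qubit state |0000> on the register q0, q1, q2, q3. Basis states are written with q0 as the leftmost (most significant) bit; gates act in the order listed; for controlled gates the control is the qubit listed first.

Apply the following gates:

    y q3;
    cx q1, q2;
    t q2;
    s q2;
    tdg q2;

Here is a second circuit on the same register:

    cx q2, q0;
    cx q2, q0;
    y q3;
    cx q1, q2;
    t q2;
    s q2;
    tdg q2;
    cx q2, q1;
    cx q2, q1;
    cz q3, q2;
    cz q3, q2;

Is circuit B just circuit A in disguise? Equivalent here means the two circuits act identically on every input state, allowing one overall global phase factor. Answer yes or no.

Yes: on every input state the two circuits agree up to one overall phase factor.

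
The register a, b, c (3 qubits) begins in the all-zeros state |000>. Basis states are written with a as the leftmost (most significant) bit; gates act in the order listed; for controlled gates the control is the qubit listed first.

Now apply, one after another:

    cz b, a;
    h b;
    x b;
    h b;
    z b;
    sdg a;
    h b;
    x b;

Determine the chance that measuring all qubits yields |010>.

Outcome |010> occurs with probability 1/2. Key observation: the block from step 2 through step 5 cancels to the identity and can be dropped.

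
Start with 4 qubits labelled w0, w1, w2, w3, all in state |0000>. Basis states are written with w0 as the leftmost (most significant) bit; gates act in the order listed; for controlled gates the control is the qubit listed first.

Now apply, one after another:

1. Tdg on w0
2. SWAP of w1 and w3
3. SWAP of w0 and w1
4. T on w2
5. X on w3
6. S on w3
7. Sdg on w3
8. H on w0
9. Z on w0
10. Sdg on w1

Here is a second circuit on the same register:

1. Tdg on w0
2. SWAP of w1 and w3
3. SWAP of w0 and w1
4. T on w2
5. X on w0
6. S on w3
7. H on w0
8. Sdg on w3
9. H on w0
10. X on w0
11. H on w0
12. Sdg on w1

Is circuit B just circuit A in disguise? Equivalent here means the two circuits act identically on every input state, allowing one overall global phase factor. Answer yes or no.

No — the two circuits implement different unitaries, even allowing a global phase.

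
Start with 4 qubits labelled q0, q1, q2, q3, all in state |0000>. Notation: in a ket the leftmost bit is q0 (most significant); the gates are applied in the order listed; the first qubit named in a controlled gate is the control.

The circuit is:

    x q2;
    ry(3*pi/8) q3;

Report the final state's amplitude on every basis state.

After the circuit, the state carries amplitude cos(3*pi/16) on |0010>, sin(3*pi/16) on |0011>, and 0 on every other basis state.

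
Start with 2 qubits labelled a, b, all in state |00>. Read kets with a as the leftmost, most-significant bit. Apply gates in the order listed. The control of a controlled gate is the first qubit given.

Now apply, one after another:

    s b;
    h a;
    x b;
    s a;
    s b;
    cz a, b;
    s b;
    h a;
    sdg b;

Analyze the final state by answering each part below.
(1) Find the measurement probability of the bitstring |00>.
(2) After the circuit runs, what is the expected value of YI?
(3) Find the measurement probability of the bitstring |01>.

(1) A full measurement returns |00> with probability 0.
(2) The observable YI averages to 1.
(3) A full measurement returns |01> with probability 1/2.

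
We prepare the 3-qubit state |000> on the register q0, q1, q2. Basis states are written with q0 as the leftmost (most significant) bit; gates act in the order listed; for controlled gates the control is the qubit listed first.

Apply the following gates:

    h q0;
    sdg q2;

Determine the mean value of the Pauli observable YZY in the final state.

The observable YZY averages to 0.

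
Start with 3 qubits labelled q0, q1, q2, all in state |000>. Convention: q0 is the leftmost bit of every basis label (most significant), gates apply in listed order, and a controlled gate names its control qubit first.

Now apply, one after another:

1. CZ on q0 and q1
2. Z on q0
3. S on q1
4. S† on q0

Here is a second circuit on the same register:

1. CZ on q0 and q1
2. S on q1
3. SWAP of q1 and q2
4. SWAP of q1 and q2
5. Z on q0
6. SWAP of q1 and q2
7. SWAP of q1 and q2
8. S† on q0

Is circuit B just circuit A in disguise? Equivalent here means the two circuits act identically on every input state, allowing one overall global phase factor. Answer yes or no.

Yes: on every input state the two circuits agree up to one overall phase factor.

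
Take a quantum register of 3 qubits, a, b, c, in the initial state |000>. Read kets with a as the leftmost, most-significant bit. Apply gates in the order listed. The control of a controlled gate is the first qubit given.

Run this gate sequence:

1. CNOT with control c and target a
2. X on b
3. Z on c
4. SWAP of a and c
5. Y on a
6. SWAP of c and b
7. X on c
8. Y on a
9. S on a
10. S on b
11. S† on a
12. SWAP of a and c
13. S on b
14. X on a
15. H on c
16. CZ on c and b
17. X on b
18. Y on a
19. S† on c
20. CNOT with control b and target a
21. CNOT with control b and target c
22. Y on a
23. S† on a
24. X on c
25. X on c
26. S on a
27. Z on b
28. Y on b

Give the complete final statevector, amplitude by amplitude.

The final amplitudes are -sqrt(2)/2 on |000>, -sqrt(2)*I/2 on |001>, and 0 on every other basis state. Key observation: gates 23-26 undo each other exactly, leaving only the rest of the circuit to track.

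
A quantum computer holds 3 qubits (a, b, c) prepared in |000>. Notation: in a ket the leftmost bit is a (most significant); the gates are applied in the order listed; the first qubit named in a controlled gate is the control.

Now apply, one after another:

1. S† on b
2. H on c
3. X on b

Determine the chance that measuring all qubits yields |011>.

The probability of measuring |011> is 1/2.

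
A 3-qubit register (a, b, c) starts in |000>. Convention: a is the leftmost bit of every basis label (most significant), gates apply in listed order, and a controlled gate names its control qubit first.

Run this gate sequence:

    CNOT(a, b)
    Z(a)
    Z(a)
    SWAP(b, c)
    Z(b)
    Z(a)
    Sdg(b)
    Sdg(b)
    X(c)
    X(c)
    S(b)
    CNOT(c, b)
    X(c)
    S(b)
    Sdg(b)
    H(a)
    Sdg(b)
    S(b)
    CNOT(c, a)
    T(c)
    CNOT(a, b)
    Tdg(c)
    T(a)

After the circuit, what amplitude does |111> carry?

The final state's coefficient on |111> equals sqrt(2)*exp(I*pi/4)/2. Key observation: the block from step 8 through step 11 cancels to the identity and can be dropped.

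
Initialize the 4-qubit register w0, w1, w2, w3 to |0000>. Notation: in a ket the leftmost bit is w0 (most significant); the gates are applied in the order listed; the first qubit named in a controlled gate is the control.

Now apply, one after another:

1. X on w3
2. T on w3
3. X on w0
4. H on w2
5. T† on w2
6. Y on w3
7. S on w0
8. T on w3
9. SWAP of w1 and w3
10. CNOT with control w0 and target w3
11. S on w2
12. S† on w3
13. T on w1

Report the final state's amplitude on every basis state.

The resulting statevector has amplitude -sqrt(2)*exp(3*I*pi/4)/2 on |1001>, sqrt(2)/2 on |1011>, and 0 on every other basis state.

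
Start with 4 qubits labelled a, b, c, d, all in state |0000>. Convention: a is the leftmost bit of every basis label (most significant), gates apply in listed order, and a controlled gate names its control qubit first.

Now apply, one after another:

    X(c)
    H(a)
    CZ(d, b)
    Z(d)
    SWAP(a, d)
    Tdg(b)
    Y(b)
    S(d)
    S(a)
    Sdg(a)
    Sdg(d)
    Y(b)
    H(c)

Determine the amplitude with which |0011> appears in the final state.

The final state's coefficient on |0011> equals -1/2.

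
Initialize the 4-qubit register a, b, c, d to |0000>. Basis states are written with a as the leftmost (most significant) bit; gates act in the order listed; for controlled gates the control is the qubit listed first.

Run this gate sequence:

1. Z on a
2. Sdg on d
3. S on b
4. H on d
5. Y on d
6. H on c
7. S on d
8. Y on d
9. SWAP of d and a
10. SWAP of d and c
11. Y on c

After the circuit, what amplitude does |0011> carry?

|0011> carries amplitude -1/2 in the final state.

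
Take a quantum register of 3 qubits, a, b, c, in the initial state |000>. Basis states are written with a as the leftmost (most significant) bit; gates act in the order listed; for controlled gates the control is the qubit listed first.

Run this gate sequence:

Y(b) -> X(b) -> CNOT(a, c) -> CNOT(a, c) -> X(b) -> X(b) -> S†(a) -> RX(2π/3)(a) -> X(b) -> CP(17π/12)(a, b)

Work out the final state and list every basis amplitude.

The resulting statevector has amplitude I/2 on |010>, -sqrt(3)*exp(5*I*pi/12)/2 on |110>, and 0 on every other basis state. Key observation: steps 2-5 multiply out to the identity, so the circuit reduces to the remaining gates.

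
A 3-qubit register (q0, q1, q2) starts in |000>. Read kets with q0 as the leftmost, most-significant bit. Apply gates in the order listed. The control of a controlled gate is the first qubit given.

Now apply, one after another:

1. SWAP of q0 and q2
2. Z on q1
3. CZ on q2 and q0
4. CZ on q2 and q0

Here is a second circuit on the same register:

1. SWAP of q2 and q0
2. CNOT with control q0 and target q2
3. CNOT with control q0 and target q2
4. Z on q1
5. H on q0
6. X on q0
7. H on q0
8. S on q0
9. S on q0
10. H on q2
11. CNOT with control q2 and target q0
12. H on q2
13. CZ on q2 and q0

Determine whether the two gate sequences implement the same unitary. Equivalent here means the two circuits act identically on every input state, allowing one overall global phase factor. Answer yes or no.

No: there is an input state on which the two circuits produce genuinely different outputs (not merely differing by a phase).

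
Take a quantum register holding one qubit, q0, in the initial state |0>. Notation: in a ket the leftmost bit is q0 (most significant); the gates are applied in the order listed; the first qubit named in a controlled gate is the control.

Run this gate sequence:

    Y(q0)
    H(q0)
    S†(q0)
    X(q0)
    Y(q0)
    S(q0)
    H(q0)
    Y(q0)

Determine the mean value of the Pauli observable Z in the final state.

The observable Z averages to -1.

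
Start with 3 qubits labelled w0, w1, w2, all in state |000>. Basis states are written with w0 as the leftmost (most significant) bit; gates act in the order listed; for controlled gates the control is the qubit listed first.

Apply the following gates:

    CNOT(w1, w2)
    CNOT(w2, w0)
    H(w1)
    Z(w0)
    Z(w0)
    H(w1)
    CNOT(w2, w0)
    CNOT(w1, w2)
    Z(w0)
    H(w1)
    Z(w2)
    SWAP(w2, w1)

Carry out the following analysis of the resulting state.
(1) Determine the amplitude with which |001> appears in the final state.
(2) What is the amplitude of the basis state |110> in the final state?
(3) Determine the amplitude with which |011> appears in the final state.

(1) The amplitude on |001> is sqrt(2)/2. Key observation: steps 1-8 multiply out to the identity, so the circuit reduces to the remaining gates.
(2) The final state's coefficient on |110> equals 0.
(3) The final state's coefficient on |011> equals 0.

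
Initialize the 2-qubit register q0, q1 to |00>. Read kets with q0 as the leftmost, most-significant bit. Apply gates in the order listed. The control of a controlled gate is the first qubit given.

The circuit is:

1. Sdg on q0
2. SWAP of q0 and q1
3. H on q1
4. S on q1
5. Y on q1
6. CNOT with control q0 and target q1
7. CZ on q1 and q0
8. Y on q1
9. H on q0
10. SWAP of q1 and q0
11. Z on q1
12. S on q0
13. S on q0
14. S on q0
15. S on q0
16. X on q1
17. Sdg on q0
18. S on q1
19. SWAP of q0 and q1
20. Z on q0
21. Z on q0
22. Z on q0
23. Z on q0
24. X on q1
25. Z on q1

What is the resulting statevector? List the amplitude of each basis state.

The final amplitudes are -1/2 on |00>, 1/2 on |01>, I/2 on |10>, -I/2 on |11>. Key observation: steps 12-15 multiply out to the identity, so the circuit reduces to the remaining gates.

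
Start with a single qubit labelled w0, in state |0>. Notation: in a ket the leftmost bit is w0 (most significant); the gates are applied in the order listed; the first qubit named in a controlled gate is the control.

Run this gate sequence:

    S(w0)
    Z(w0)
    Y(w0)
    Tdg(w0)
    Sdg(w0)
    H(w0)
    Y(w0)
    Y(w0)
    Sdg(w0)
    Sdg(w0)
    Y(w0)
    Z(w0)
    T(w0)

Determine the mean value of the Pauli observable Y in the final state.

The expectation value of Y is sqrt(2)/2.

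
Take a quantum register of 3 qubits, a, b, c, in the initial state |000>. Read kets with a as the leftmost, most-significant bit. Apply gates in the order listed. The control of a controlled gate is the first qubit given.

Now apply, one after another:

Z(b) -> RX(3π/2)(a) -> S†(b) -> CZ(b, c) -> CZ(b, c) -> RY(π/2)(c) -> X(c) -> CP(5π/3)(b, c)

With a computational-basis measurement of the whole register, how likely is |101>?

Outcome |101> occurs with probability 1/4.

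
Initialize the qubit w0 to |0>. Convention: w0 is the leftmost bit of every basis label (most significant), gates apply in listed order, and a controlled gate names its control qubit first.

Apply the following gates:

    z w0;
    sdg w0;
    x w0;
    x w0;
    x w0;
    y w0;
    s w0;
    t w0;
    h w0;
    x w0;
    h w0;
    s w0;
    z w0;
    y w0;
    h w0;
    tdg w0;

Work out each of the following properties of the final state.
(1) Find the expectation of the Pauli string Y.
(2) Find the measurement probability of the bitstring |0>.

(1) In the final state, Y has expectation sqrt(2)/2.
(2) Outcome |0> occurs with probability 1/2.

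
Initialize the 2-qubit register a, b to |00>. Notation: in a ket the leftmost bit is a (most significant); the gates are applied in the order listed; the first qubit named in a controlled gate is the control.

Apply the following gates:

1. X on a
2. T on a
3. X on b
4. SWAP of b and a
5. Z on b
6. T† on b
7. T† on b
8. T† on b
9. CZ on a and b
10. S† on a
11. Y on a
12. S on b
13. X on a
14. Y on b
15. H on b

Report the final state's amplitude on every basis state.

The final amplitudes are 0 on |00>, 0 on |01>, sqrt(2)*I/2 on |10>, sqrt(2)*I/2 on |11>.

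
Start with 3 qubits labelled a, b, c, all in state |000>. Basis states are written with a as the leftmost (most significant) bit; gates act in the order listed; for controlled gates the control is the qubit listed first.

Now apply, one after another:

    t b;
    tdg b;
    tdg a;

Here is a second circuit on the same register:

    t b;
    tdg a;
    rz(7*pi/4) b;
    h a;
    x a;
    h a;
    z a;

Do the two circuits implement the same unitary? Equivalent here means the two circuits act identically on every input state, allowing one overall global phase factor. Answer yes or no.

Yes: on every input state the two circuits agree up to one overall phase factor.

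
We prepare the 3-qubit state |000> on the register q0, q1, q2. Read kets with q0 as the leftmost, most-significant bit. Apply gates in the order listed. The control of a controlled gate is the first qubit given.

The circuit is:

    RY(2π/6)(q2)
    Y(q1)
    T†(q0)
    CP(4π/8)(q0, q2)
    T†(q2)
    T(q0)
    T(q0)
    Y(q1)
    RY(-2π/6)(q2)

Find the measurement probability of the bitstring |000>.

Outcome |000> occurs with probability 3*sqrt(2)/16 + 5/8.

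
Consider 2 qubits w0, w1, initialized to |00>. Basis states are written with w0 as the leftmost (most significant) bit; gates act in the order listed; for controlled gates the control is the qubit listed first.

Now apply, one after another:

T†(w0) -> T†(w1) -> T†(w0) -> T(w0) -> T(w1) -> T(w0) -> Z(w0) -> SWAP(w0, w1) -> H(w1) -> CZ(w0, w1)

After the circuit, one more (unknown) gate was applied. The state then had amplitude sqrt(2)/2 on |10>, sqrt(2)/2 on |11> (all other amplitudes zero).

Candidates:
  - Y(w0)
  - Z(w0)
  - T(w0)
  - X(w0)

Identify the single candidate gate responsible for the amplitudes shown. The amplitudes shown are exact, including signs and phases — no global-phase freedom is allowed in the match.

The applied gate was X(w0). Key observation: steps 1-6 multiply out to the identity, so the circuit reduces to the remaining gates.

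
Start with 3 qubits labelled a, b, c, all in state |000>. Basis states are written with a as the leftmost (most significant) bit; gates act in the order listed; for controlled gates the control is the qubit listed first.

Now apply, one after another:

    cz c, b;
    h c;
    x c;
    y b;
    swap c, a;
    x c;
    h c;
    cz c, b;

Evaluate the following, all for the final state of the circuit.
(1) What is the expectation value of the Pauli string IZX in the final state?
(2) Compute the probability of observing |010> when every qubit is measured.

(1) In the final state, IZX has expectation -1.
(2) A full measurement returns |010> with probability 1/4.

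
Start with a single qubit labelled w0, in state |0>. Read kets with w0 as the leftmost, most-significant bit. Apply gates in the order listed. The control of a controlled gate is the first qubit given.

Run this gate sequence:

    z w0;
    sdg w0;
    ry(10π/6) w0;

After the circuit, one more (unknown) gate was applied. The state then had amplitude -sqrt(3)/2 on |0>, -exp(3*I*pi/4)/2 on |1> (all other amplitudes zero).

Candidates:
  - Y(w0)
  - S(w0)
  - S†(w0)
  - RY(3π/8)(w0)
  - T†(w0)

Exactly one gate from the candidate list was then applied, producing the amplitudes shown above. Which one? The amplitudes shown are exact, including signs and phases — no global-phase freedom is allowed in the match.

The applied gate was T†(w0).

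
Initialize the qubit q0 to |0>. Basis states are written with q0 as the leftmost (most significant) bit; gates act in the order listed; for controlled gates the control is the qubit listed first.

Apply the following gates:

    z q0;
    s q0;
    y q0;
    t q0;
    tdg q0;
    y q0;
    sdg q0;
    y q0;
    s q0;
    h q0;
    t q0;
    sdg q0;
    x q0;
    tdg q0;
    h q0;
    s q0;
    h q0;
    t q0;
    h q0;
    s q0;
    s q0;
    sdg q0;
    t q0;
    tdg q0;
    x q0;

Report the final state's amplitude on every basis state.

The resulting statevector has amplitude -1/2 + exp(3*I*pi/4)/2 on |0>, -I/2 + exp(I*pi/4)/2 on |1>. Key observation: the block from step 2 through step 7 cancels to the identity and can be dropped.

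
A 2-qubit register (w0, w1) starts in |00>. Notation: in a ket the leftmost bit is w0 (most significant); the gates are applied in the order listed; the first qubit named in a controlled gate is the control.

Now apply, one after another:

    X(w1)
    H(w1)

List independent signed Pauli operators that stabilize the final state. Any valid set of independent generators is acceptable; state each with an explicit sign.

One valid set of independent stabilizer generators is -IX, +ZI (any independent generating set of the same group is equally correct).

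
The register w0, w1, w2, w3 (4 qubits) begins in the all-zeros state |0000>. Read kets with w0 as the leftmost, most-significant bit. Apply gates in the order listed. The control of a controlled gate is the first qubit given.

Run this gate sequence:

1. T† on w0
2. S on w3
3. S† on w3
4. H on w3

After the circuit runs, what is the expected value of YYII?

The expectation value of YYII is 0. Key observation: the block from step 2 through step 3 cancels to the identity and can be dropped.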